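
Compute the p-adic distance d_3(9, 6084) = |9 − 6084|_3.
d_3(9, 6084) = 1/243

Step 1 — x − y = 9 − 6084 = -6075. Step 2 — v_3(-6075) = 5 (factor: -6075 = −(3^5 · 25); the sign does not affect v_p). Step 3 — |x − y|_3 = 3^{-5} = 1/243.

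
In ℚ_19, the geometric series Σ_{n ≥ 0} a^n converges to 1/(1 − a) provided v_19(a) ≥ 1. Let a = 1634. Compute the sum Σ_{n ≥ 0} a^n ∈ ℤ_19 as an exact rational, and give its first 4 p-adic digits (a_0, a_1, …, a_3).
Σ a^n = 1/(1 − a) = -1/1633;  first 4 digits = (1, 10, 9, 2)

v_19(a) = 1 ≥ 1, so the series converges in ℤ_19 to 1/(1 − a) = 1/(1 − 1634) = -1/1633. Expand this rational in ℤ_19: compute digits iteratively via d_i = x_i mod 19, x_{i+1} = (x_i − d_i)/19. The first 4 digits are (1, 10, 9, 2).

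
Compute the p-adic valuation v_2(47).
v_2(47) = 0

v_2(n) is the largest exponent k such that 2^k divides n. Factor out: 47 = 2^0 · 47. (Sign doesn't affect v_p.) So v_2(47) = 0.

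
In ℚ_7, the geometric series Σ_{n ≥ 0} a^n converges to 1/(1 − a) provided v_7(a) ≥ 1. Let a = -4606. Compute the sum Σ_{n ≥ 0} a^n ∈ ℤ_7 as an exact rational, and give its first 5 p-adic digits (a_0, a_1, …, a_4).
Σ a^n = 1/(1 − a) = 1/4607;  first 5 digits = (1, 0, 4, 0, 0)

v_7(a) = 2 ≥ 1, so the series converges in ℤ_7 to 1/(1 − a) = 1/(1 − (-4606)) = 1/4607. Expand this rational in ℤ_7: compute digits iteratively via d_i = x_i mod 7, x_{i+1} = (x_i − d_i)/7. The first 5 digits are (1, 0, 4, 0, 0).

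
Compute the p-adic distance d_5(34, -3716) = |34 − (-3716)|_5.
d_5(34, -3716) = 1/625

Step 1 — x − y = 34 − (-3716) = 3750. Step 2 — v_5(3750) = 4 (factor: 3750 = (5^4 · 6); the sign does not affect v_p). Step 3 — |x − y|_5 = 5^{-4} = 1/625.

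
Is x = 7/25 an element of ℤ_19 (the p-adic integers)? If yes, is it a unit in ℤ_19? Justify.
x ∈ ℤ_19^× (unit); v_19(x) = 0

ℤ_19 = {x ∈ ℚ_19 : v_19(x) ≥ 0} and ℤ_19^× = {x ∈ ℤ_19 : v_19(x) = 0}. Here v_19(7/25) = v_19(num) − v_19(den) = 0; compare against these criteria.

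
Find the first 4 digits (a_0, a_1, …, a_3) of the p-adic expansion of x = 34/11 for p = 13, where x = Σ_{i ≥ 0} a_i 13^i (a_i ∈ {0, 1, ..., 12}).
(a_0, …, a_3) = (9, 9, 4, 2)

v_13(34/11) = 0 (numerator and denominator both coprime to 13), so x ∈ ℤ_13^×. Compute digits iteratively via a_i = x_i mod 13, x_{i+1} = (x_i − a_i)/13, with x_0 = x:
  x_0 = 34/11;  a_0 = 9;  x_1 = (x_0 − 9)/13 = -5/11
  x_1 = -5/11;  a_1 = 9;  x_2 = (x_1 − 9)/13 = -8/11
  x_2 = -8/11;  a_2 = 4;  x_3 = (x_2 − 4)/13 = -4/11
  x_3 = -4/11;  a_3 = 2;  x_4 = (x_3 − 2)/13 = -2/11
Digits: (9, 9, 4, 2).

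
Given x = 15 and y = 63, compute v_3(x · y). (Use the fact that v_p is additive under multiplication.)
v_3(945) = 3

v_p(x) = 1 (factor: 15 = 3^1 · 5); v_p(y) = 2 (factor: 63 = 3^2 · 7). Additivity: v_p(xy) = v_p(x) + v_p(y) = 1 + 2 = 3. (Direct check: xy = 945 = 3^3 · (35).)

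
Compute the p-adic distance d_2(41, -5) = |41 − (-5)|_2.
d_2(41, -5) = 1/2

Step 1 — x − y = 41 − (-5) = 46. Step 2 — v_2(46) = 1 (factor: 46 = (2^1 · 23); the sign does not affect v_p). Step 3 — |x − y|_2 = 2^{-1} = 1/2.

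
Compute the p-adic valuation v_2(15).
v_2(15) = 0

v_2(n) is the largest exponent k such that 2^k divides n. Factor out: 15 = 2^0 · 15. (Sign doesn't affect v_p.) So v_2(15) = 0.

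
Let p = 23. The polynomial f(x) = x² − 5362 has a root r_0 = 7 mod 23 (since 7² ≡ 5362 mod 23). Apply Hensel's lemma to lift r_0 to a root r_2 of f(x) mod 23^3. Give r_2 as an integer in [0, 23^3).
r_2 = 1180 (mod 12167)

Hensel's recurrence: r_{i+1} = r_i − f(r_i)·(f′(r_i))^{-1} mod 23^{i+2}, with f′(x) = 2x. Iterate:
  r_0 = 7 (mod 23)
  r_1 = 122 (mod 529)
  r_2 = 1180 (mod 12167)
Final: r_2 = 1180, and one checks f(r_2) ≡ 0 mod 23^3.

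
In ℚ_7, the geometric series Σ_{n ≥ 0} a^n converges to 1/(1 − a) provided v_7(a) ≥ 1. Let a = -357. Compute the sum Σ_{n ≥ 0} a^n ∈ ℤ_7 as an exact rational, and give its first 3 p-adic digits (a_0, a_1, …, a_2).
Σ a^n = 1/(1 − a) = 1/358;  first 3 digits = (1, 5, 3)

v_7(a) = 1 ≥ 1, so the series converges in ℤ_7 to 1/(1 − a) = 1/(1 − (-357)) = 1/358. Expand this rational in ℤ_7: compute digits iteratively via d_i = x_i mod 7, x_{i+1} = (x_i − d_i)/7. The first 3 digits are (1, 5, 3).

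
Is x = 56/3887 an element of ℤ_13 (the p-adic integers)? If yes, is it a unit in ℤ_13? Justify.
x ∉ ℤ_13 (v_13(x) = -2 < 0)

ℤ_13 = {x ∈ ℚ_13 : v_13(x) ≥ 0} and ℤ_13^× = {x ∈ ℤ_13 : v_13(x) = 0}. Here v_13(56/3887) = v_13(num) − v_13(den) = -2; compare against these criteria.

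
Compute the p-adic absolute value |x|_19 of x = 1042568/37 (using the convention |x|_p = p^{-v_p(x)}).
|1042568/37|_19 = 1/130321

Step 1 — compute v_19(x) by factoring powers of 19 out of the numerator and denominator: v_19(1042568/37) = 4. Step 2 — apply |x|_p = p^{-v_p(x)} = 19^{-4} = 1/130321.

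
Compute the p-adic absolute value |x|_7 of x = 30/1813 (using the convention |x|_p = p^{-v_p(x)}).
|30/1813|_7 = 49

Step 1 — compute v_7(x) by factoring powers of 7 out of the numerator and denominator: v_7(30/1813) = -2. Step 2 — apply |x|_p = p^{-v_p(x)} = 7^{2} = 49.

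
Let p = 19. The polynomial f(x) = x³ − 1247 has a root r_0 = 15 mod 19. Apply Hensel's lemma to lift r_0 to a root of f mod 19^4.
r_3 = 114167 (mod 130321)

Hensel: r_{i+1} = r_i − f(r_i)/f′(r_i) mod 19^{i+2}, where f′(x) = 3x². Iterate:
  r_0 = 15 (mod 19)
  r_1 = 91 (mod 361)
  r_2 = 4423 (mod 6859)
  r_3 = 114167 (mod 130321)
Final: r = 114167 with f(r) ≡ 0 mod 19^4.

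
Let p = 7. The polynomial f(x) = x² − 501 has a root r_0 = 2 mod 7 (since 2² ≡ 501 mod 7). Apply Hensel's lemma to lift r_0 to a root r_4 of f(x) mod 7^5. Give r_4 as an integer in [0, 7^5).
r_4 = 5651 (mod 16807)

Hensel's recurrence: r_{i+1} = r_i − f(r_i)·(f′(r_i))^{-1} mod 7^{i+2}, with f′(x) = 2x. Iterate:
  r_0 = 2 (mod 7)
  r_1 = 16 (mod 49)
  r_2 = 163 (mod 343)
  r_3 = 849 (mod 2401)
  r_4 = 5651 (mod 16807)
Final: r_4 = 5651, and one checks f(r_4) ≡ 0 mod 7^5.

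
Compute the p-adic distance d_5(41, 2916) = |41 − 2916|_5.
d_5(41, 2916) = 1/125

Step 1 — x − y = 41 − 2916 = -2875. Step 2 — v_5(-2875) = 3 (factor: -2875 = −(5^3 · 23); the sign does not affect v_p). Step 3 — |x − y|_5 = 5^{-3} = 1/125.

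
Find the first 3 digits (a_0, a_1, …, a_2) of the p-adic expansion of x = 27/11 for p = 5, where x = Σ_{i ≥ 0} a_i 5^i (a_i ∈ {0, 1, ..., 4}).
(a_0, …, a_2) = (2, 1, 3)

v_5(27/11) = 0 (numerator and denominator both coprime to 5), so x ∈ ℤ_5^×. Compute digits iteratively via a_i = x_i mod 5, x_{i+1} = (x_i − a_i)/5, with x_0 = x:
  x_0 = 27/11;  a_0 = 2;  x_1 = (x_0 − 2)/5 = 1/11
  x_1 = 1/11;  a_1 = 1;  x_2 = (x_1 − 1)/5 = -2/11
  x_2 = -2/11;  a_2 = 3;  x_3 = (x_2 − 3)/5 = -7/11
Digits: (2, 1, 3).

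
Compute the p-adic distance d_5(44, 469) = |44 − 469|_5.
d_5(44, 469) = 1/25

Step 1 — x − y = 44 − 469 = -425. Step 2 — v_5(-425) = 2 (factor: -425 = −(5^2 · 17); the sign does not affect v_p). Step 3 — |x − y|_5 = 5^{-2} = 1/25.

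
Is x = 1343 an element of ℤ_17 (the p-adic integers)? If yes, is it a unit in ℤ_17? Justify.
x ∈ ℤ_17 but not a unit; v_17(x) = 1 > 0

ℤ_17 = {x ∈ ℚ_17 : v_17(x) ≥ 0} and ℤ_17^× = {x ∈ ℤ_17 : v_17(x) = 0}. Here v_17(1343) = v_17(num) − v_17(den) = 1; compare against these criteria.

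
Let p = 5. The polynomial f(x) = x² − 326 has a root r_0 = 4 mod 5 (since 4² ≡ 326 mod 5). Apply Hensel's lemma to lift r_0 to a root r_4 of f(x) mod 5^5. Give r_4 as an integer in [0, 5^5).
r_4 = 149 (mod 3125)

Hensel's recurrence: r_{i+1} = r_i − f(r_i)·(f′(r_i))^{-1} mod 5^{i+2}, with f′(x) = 2x. Iterate:
  r_0 = 4 (mod 5)
  r_1 = 24 (mod 25)
  r_2 = 24 (mod 125)
  r_3 = 149 (mod 625)
  r_4 = 149 (mod 3125)
Final: r_4 = 149, and one checks f(r_4) ≡ 0 mod 5^5.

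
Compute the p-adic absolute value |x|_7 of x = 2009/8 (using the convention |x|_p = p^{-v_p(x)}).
|2009/8|_7 = 1/49

Step 1 — compute v_7(x) by factoring powers of 7 out of the numerator and denominator: v_7(2009/8) = 2. Step 2 — apply |x|_p = p^{-v_p(x)} = 7^{-2} = 1/49.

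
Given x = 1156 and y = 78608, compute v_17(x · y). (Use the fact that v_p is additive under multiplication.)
v_17(90870848) = 5

v_p(x) = 2 (factor: 1156 = 17^2 · 4); v_p(y) = 3 (factor: 78608 = 17^3 · 16). Additivity: v_p(xy) = v_p(x) + v_p(y) = 2 + 3 = 5. (Direct check: xy = 90870848 = 17^5 · (64).)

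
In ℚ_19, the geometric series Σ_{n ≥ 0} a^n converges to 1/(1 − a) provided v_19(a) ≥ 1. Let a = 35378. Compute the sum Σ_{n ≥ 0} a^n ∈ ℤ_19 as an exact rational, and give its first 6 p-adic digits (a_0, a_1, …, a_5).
Σ a^n = 1/(1 − a) = -1/35377;  first 6 digits = (1, 0, 3, 5, 9, 11)

v_19(a) = 2 ≥ 1, so the series converges in ℤ_19 to 1/(1 − a) = 1/(1 − 35378) = -1/35377. Expand this rational in ℤ_19: compute digits iteratively via d_i = x_i mod 19, x_{i+1} = (x_i − d_i)/19. The first 6 digits are (1, 0, 3, 5, 9, 11).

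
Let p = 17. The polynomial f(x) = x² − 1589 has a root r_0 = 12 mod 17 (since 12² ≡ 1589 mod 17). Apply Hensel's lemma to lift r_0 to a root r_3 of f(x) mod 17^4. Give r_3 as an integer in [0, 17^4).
r_3 = 66193 (mod 83521)

Hensel's recurrence: r_{i+1} = r_i − f(r_i)·(f′(r_i))^{-1} mod 17^{i+2}, with f′(x) = 2x. Iterate:
  r_0 = 12 (mod 17)
  r_1 = 12 (mod 289)
  r_2 = 2324 (mod 4913)
  r_3 = 66193 (mod 83521)
Final: r_3 = 66193, and one checks f(r_3) ≡ 0 mod 17^4.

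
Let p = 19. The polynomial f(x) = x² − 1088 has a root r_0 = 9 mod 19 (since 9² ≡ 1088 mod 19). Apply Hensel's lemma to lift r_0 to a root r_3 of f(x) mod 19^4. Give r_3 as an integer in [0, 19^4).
r_3 = 13081 (mod 130321)

Hensel's recurrence: r_{i+1} = r_i − f(r_i)·(f′(r_i))^{-1} mod 19^{i+2}, with f′(x) = 2x. Iterate:
  r_0 = 9 (mod 19)
  r_1 = 85 (mod 361)
  r_2 = 6222 (mod 6859)
  r_3 = 13081 (mod 130321)
Final: r_3 = 13081, and one checks f(r_3) ≡ 0 mod 19^4.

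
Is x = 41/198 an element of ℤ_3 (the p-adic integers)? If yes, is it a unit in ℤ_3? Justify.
x ∉ ℤ_3 (v_3(x) = -2 < 0)

ℤ_3 = {x ∈ ℚ_3 : v_3(x) ≥ 0} and ℤ_3^× = {x ∈ ℤ_3 : v_3(x) = 0}. Here v_3(41/198) = v_3(num) − v_3(den) = -2; compare against these criteria.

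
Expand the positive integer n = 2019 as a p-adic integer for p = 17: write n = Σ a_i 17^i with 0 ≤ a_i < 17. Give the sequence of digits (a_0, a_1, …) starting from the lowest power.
(a_0, a_1, …) = (13, 16, 6)

Repeated division by 17 gives the digits low-to-high: 2019 = 13 + 16·17^1 + 6·17^2. Digit sequence: (13, 16, 6).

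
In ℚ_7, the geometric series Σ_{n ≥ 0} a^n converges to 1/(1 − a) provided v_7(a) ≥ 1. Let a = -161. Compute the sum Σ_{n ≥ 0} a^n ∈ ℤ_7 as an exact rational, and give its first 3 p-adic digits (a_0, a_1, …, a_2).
Σ a^n = 1/(1 − a) = 1/162;  first 3 digits = (1, 5, 0)

v_7(a) = 1 ≥ 1, so the series converges in ℤ_7 to 1/(1 − a) = 1/(1 − (-161)) = 1/162. Expand this rational in ℤ_7: compute digits iteratively via d_i = x_i mod 7, x_{i+1} = (x_i − d_i)/7. The first 3 digits are (1, 5, 0).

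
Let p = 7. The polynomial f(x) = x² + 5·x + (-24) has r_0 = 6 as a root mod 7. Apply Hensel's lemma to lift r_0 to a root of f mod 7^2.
r_1 = 41 (mod 49)

Hensel: r_{i+1} = r_i − f(r_i)·(f′(r_i))^{-1} mod 7^{i+2}, f′(x) = 2x + 5. Iterate:
  r_0 = 6 (mod 7)
  r_1 = 41 (mod 49)
Final: r = 41 satisfies f(r) ≡ 0 mod 7^2.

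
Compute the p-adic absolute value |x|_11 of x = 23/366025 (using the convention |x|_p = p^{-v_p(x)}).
|23/366025|_11 = 14641

Step 1 — compute v_11(x) by factoring powers of 11 out of the numerator and denominator: v_11(23/366025) = -4. Step 2 — apply |x|_p = p^{-v_p(x)} = 11^{4} = 14641.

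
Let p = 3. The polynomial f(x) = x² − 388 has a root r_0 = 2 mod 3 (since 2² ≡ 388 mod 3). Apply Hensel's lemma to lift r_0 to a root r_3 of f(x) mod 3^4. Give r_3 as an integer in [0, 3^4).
r_3 = 8 (mod 81)

Hensel's recurrence: r_{i+1} = r_i − f(r_i)·(f′(r_i))^{-1} mod 3^{i+2}, with f′(x) = 2x. Iterate:
  r_0 = 2 (mod 3)
  r_1 = 8 (mod 9)
  r_2 = 8 (mod 27)
  r_3 = 8 (mod 81)
Final: r_3 = 8, and one checks f(r_3) ≡ 0 mod 3^4.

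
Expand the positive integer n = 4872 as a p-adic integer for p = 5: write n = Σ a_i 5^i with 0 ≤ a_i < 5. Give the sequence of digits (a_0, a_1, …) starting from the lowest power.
(a_0, a_1, …) = (2, 4, 4, 3, 2, 1)

Repeated division by 5 gives the digits low-to-high: 4872 = 2 + 4·5^1 + 4·5^2 + 3·5^3 + 2·5^4 + 1·5^5. Digit sequence: (2, 4, 4, 3, 2, 1).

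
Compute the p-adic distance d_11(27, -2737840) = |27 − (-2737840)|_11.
d_11(27, -2737840) = 1/161051

Step 1 — x − y = 27 − (-2737840) = 2737867. Step 2 — v_11(2737867) = 5 (factor: 2737867 = (11^5 · 17); the sign does not affect v_p). Step 3 — |x − y|_11 = 11^{-5} = 1/161051.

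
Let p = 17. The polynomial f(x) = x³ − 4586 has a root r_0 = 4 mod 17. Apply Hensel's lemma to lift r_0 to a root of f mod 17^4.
r_3 = 16800 (mod 83521)

Hensel: r_{i+1} = r_i − f(r_i)/f′(r_i) mod 17^{i+2}, where f′(x) = 3x². Iterate:
  r_0 = 4 (mod 17)
  r_1 = 38 (mod 289)
  r_2 = 2061 (mod 4913)
  r_3 = 16800 (mod 83521)
Final: r = 16800 with f(r) ≡ 0 mod 17^4.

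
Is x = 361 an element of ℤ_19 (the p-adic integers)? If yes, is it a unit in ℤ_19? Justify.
x ∈ ℤ_19 but not a unit; v_19(x) = 2 > 0

ℤ_19 = {x ∈ ℚ_19 : v_19(x) ≥ 0} and ℤ_19^× = {x ∈ ℤ_19 : v_19(x) = 0}. Here v_19(361) = v_19(num) − v_19(den) = 2; compare against these criteria.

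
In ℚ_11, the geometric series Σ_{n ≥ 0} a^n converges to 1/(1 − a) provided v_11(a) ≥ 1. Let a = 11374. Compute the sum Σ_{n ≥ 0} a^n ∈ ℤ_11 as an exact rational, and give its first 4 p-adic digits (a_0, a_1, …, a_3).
Σ a^n = 1/(1 − a) = -1/11373;  first 4 digits = (1, 0, 6, 8)

v_11(a) = 2 ≥ 1, so the series converges in ℤ_11 to 1/(1 − a) = 1/(1 − 11374) = -1/11373. Expand this rational in ℤ_11: compute digits iteratively via d_i = x_i mod 11, x_{i+1} = (x_i − d_i)/11. The first 4 digits are (1, 0, 6, 8).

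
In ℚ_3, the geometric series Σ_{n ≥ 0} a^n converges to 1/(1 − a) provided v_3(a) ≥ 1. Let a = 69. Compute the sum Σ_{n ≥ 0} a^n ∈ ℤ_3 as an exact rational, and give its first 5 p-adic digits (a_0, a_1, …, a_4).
Σ a^n = 1/(1 − a) = -1/68;  first 5 digits = (1, 2, 2, 0, 0)

v_3(a) = 1 ≥ 1, so the series converges in ℤ_3 to 1/(1 − a) = 1/(1 − 69) = -1/68. Expand this rational in ℤ_3: compute digits iteratively via d_i = x_i mod 3, x_{i+1} = (x_i − d_i)/3. The first 5 digits are (1, 2, 2, 0, 0).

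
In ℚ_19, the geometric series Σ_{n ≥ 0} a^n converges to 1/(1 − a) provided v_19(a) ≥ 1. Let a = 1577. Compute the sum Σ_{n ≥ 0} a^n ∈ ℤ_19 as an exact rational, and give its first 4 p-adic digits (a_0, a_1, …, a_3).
Σ a^n = 1/(1 − a) = -1/1576;  first 4 digits = (1, 7, 15, 2)

v_19(a) = 1 ≥ 1, so the series converges in ℤ_19 to 1/(1 − a) = 1/(1 − 1577) = -1/1576. Expand this rational in ℤ_19: compute digits iteratively via d_i = x_i mod 19, x_{i+1} = (x_i − d_i)/19. The first 4 digits are (1, 7, 15, 2).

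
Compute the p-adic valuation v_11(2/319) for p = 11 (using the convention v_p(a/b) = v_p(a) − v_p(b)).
v_11(2/319) = -1

Factor powers of 11 from the numerator and denominator of the reduced fraction: 2 = 11^0 · 2 and 319 = 11^1 · 29. Apply v_p(a/b) = v_p(a) − v_p(b): v_11(2/319) = 0 − 1 = -1.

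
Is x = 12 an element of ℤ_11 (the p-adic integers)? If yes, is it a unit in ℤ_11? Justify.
x ∈ ℤ_11^× (unit); v_11(x) = 0

ℤ_11 = {x ∈ ℚ_11 : v_11(x) ≥ 0} and ℤ_11^× = {x ∈ ℤ_11 : v_11(x) = 0}. Here v_11(12) = v_11(num) − v_11(den) = 0; compare against these criteria.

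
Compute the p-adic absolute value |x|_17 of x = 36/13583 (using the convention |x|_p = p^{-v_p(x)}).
|36/13583|_17 = 289

Step 1 — compute v_17(x) by factoring powers of 17 out of the numerator and denominator: v_17(36/13583) = -2. Step 2 — apply |x|_p = p^{-v_p(x)} = 17^{2} = 289.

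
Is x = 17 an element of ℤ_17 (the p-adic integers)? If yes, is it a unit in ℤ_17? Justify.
x ∈ ℤ_17 but not a unit; v_17(x) = 1 > 0

ℤ_17 = {x ∈ ℚ_17 : v_17(x) ≥ 0} and ℤ_17^× = {x ∈ ℤ_17 : v_17(x) = 0}. Here v_17(17) = v_17(num) − v_17(den) = 1; compare against these criteria.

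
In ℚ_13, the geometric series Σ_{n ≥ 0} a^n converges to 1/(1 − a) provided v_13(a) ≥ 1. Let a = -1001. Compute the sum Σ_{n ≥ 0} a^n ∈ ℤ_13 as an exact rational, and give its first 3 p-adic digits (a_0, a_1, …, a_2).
Σ a^n = 1/(1 − a) = 1/1002;  first 3 digits = (1, 1, 8)

v_13(a) = 1 ≥ 1, so the series converges in ℤ_13 to 1/(1 − a) = 1/(1 − (-1001)) = 1/1002. Expand this rational in ℤ_13: compute digits iteratively via d_i = x_i mod 13, x_{i+1} = (x_i − d_i)/13. The first 3 digits are (1, 1, 8).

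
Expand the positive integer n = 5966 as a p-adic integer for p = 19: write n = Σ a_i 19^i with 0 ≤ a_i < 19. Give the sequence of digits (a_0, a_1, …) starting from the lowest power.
(a_0, a_1, …) = (0, 10, 16)

Repeated division by 19 gives the digits low-to-high: 5966 = 10·19^1 + 16·19^2. Digit sequence: (0, 10, 16).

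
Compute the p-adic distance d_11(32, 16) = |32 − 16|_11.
d_11(32, 16) = 1

Step 1 — x − y = 32 − 16 = 16. Step 2 — v_11(16) = 0 (factor: 16 = (11^0 · 16); the sign does not affect v_p). Step 3 — |x − y|_11 = 11^{0} = 1.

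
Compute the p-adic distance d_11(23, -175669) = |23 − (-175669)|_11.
d_11(23, -175669) = 1/14641

Step 1 — x − y = 23 − (-175669) = 175692. Step 2 — v_11(175692) = 4 (factor: 175692 = (11^4 · 12); the sign does not affect v_p). Step 3 — |x − y|_11 = 11^{-4} = 1/14641.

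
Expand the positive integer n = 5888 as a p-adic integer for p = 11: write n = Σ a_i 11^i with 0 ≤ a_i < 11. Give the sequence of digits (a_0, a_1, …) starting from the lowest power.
(a_0, a_1, …) = (3, 7, 4, 4)

Repeated division by 11 gives the digits low-to-high: 5888 = 3 + 7·11^1 + 4·11^2 + 4·11^3. Digit sequence: (3, 7, 4, 4).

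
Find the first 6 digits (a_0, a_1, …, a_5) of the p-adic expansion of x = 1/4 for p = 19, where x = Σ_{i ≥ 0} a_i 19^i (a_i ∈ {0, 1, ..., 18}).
(a_0, …, a_5) = (5, 14, 4, 14, 4, 14)

v_19(1/4) = 0 (numerator and denominator both coprime to 19), so x ∈ ℤ_19^×. Compute digits iteratively via a_i = x_i mod 19, x_{i+1} = (x_i − a_i)/19, with x_0 = x:
  x_0 = 1/4;  a_0 = 5;  x_1 = (x_0 − 5)/19 = -1/4
  x_1 = -1/4;  a_1 = 14;  x_2 = (x_1 − 14)/19 = -3/4
  x_2 = -3/4;  a_2 = 4;  x_3 = (x_2 − 4)/19 = -1/4
  x_3 = -1/4;  a_3 = 14;  x_4 = (x_3 − 14)/19 = -3/4
  x_4 = -3/4;  a_4 = 4;  x_5 = (x_4 − 4)/19 = -1/4
  x_5 = -1/4;  a_5 = 14;  x_6 = (x_5 − 14)/19 = -3/4
Digits: (5, 14, 4, 14, 4, 14).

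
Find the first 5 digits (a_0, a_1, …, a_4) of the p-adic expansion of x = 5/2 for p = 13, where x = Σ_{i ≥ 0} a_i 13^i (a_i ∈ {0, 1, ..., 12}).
(a_0, …, a_4) = (9, 6, 6, 6, 6)

v_13(5/2) = 0 (numerator and denominator both coprime to 13), so x ∈ ℤ_13^×. Compute digits iteratively via a_i = x_i mod 13, x_{i+1} = (x_i − a_i)/13, with x_0 = x:
  x_0 = 5/2;  a_0 = 9;  x_1 = (x_0 − 9)/13 = -1/2
  x_1 = -1/2;  a_1 = 6;  x_2 = (x_1 − 6)/13 = -1/2
  x_2 = -1/2;  a_2 = 6;  x_3 = (x_2 − 6)/13 = -1/2
  x_3 = -1/2;  a_3 = 6;  x_4 = (x_3 − 6)/13 = -1/2
  x_4 = -1/2;  a_4 = 6;  x_5 = (x_4 − 6)/13 = -1/2
Digits: (9, 6, 6, 6, 6).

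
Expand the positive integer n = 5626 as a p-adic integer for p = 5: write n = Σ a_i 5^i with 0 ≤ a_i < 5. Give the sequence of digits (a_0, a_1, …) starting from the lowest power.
(a_0, a_1, …) = (1, 0, 0, 0, 4, 1)

Repeated division by 5 gives the digits low-to-high: 5626 = 1 + 4·5^4 + 1·5^5. Digit sequence: (1, 0, 0, 0, 4, 1).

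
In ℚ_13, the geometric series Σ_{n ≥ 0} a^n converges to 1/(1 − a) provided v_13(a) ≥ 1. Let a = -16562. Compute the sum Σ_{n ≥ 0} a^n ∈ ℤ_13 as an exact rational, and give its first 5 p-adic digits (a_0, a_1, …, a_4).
Σ a^n = 1/(1 − a) = 1/16563;  first 5 digits = (1, 0, 6, 5, 9)

v_13(a) = 2 ≥ 1, so the series converges in ℤ_13 to 1/(1 − a) = 1/(1 − (-16562)) = 1/16563. Expand this rational in ℤ_13: compute digits iteratively via d_i = x_i mod 13, x_{i+1} = (x_i − d_i)/13. The first 5 digits are (1, 0, 6, 5, 9).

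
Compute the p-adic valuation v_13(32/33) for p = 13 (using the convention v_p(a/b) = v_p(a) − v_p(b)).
v_13(32/33) = 0

Factor powers of 13 from the numerator and denominator of the reduced fraction: 32 = 13^0 · 32 and 33 = 13^0 · 33. Apply v_p(a/b) = v_p(a) − v_p(b): v_13(32/33) = 0 − 0 = 0.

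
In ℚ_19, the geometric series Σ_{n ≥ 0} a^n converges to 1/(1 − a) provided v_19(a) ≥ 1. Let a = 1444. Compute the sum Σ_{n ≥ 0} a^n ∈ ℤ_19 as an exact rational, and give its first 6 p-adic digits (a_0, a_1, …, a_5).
Σ a^n = 1/(1 − a) = -1/1443;  first 6 digits = (1, 0, 4, 0, 16, 0)

v_19(a) = 2 ≥ 1, so the series converges in ℤ_19 to 1/(1 − a) = 1/(1 − 1444) = -1/1443. Expand this rational in ℤ_19: compute digits iteratively via d_i = x_i mod 19, x_{i+1} = (x_i − d_i)/19. The first 6 digits are (1, 0, 4, 0, 16, 0).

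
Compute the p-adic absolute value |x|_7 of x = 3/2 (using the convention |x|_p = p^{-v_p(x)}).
|3/2|_7 = 1

Step 1 — compute v_7(x) by factoring powers of 7 out of the numerator and denominator: v_7(3/2) = 0. Step 2 — apply |x|_p = p^{-v_p(x)} = 7^{0} = 1.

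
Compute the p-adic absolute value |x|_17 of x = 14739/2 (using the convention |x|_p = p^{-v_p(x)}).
|14739/2|_17 = 1/4913

Step 1 — compute v_17(x) by factoring powers of 17 out of the numerator and denominator: v_17(14739/2) = 3. Step 2 — apply |x|_p = p^{-v_p(x)} = 17^{-3} = 1/4913.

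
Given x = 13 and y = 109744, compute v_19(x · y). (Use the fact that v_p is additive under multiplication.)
v_19(1426672) = 3

v_p(x) = 0 (factor: 13 = 19^0 · 13); v_p(y) = 3 (factor: 109744 = 19^3 · 16). Additivity: v_p(xy) = v_p(x) + v_p(y) = 0 + 3 = 3. (Direct check: xy = 1426672 = 19^3 · (208).)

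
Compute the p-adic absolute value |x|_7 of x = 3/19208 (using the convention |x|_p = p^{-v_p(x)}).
|3/19208|_7 = 2401

Step 1 — compute v_7(x) by factoring powers of 7 out of the numerator and denominator: v_7(3/19208) = -4. Step 2 — apply |x|_p = p^{-v_p(x)} = 7^{4} = 2401.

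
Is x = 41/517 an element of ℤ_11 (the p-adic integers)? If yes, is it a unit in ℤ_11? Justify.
x ∉ ℤ_11 (v_11(x) = -1 < 0)

ℤ_11 = {x ∈ ℚ_11 : v_11(x) ≥ 0} and ℤ_11^× = {x ∈ ℤ_11 : v_11(x) = 0}. Here v_11(41/517) = v_11(num) − v_11(den) = -1; compare against these criteria.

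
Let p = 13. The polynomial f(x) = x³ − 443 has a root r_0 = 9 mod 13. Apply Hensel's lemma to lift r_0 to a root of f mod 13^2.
r_1 = 165 (mod 169)

Hensel: r_{i+1} = r_i − f(r_i)/f′(r_i) mod 13^{i+2}, where f′(x) = 3x². Iterate:
  r_0 = 9 (mod 13)
  r_1 = 165 (mod 169)
Final: r = 165 with f(r) ≡ 0 mod 13^2.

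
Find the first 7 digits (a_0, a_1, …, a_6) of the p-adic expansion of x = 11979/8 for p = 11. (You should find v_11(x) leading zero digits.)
(a_0, …, a_6) = (0, 0, 0, 8, 9, 6, 9)

v_11(11979/8) = 3, so a_0 = ... = a_2 = 0. Factor out: x = 11^3 · u with u = 9/8 a unit in ℤ_11. Expand u iteratively via a_{v+i} = u_i mod 11, u_{i+1} = (u_i − a_{v+i})/11:
  u_0 = 9/8;  a_3 = 8;  u_1 = (u_0 − 8)/11 = -5/8
  u_1 = -5/8;  a_4 = 9;  u_2 = (u_1 − 9)/11 = -7/8
  u_2 = -7/8;  a_5 = 6;  u_3 = (u_2 − 6)/11 = -5/8
  u_3 = -5/8;  a_6 = 9;  u_4 = (u_3 − 9)/11 = -7/8
Digits: (0, 0, 0, 8, 9, 6, 9).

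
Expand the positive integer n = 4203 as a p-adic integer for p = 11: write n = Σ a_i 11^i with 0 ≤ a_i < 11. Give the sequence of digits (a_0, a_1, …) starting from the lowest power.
(a_0, a_1, …) = (1, 8, 1, 3)

Repeated division by 11 gives the digits low-to-high: 4203 = 1 + 8·11^1 + 1·11^2 + 3·11^3. Digit sequence: (1, 8, 1, 3).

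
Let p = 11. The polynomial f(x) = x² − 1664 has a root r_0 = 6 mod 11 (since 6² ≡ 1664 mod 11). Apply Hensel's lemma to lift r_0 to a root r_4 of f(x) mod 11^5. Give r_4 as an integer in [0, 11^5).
r_4 = 41927 (mod 161051)

Hensel's recurrence: r_{i+1} = r_i − f(r_i)·(f′(r_i))^{-1} mod 11^{i+2}, with f′(x) = 2x. Iterate:
  r_0 = 6 (mod 11)
  r_1 = 61 (mod 121)
  r_2 = 666 (mod 1331)
  r_3 = 12645 (mod 14641)
  r_4 = 41927 (mod 161051)
Final: r_4 = 41927, and one checks f(r_4) ≡ 0 mod 11^5.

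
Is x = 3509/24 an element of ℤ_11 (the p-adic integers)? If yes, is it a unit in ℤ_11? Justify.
x ∈ ℤ_11 but not a unit; v_11(x) = 2 > 0

ℤ_11 = {x ∈ ℚ_11 : v_11(x) ≥ 0} and ℤ_11^× = {x ∈ ℤ_11 : v_11(x) = 0}. Here v_11(3509/24) = v_11(num) − v_11(den) = 2; compare against these criteria.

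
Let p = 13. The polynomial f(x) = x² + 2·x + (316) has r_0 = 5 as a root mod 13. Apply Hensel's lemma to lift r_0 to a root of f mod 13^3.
r_2 = 694 (mod 2197)

Hensel: r_{i+1} = r_i − f(r_i)·(f′(r_i))^{-1} mod 13^{i+2}, f′(x) = 2x + 2. Iterate:
  r_0 = 5 (mod 13)
  r_1 = 18 (mod 169)
  r_2 = 694 (mod 2197)
Final: r = 694 satisfies f(r) ≡ 0 mod 13^3.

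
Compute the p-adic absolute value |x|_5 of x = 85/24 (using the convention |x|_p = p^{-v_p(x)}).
|85/24|_5 = 1/5

Step 1 — compute v_5(x) by factoring powers of 5 out of the numerator and denominator: v_5(85/24) = 1. Step 2 — apply |x|_p = p^{-v_p(x)} = 5^{-1} = 1/5.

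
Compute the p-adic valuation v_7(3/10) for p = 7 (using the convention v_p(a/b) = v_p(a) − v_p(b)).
v_7(3/10) = 0

Factor powers of 7 from the numerator and denominator of the reduced fraction: 3 = 7^0 · 3 and 10 = 7^0 · 10. Apply v_p(a/b) = v_p(a) − v_p(b): v_7(3/10) = 0 − 0 = 0.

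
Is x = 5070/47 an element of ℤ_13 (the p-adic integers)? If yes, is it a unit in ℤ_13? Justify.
x ∈ ℤ_13 but not a unit; v_13(x) = 2 > 0

ℤ_13 = {x ∈ ℚ_13 : v_13(x) ≥ 0} and ℤ_13^× = {x ∈ ℤ_13 : v_13(x) = 0}. Here v_13(5070/47) = v_13(num) − v_13(den) = 2; compare against these criteria.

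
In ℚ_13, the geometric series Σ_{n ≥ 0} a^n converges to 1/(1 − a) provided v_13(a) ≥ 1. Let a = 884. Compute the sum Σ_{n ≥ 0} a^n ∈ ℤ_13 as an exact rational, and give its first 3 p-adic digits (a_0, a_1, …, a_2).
Σ a^n = 1/(1 − a) = -1/883;  first 3 digits = (1, 3, 1)

v_13(a) = 1 ≥ 1, so the series converges in ℤ_13 to 1/(1 − a) = 1/(1 − 884) = -1/883. Expand this rational in ℤ_13: compute digits iteratively via d_i = x_i mod 13, x_{i+1} = (x_i − d_i)/13. The first 3 digits are (1, 3, 1).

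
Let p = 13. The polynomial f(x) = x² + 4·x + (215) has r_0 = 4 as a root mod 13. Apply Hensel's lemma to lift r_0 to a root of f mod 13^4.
r_3 = 7349 (mod 28561)

Hensel: r_{i+1} = r_i − f(r_i)·(f′(r_i))^{-1} mod 13^{i+2}, f′(x) = 2x + 4. Iterate:
  r_0 = 4 (mod 13)
  r_1 = 82 (mod 169)
  r_2 = 758 (mod 2197)
  r_3 = 7349 (mod 28561)
Final: r = 7349 satisfies f(r) ≡ 0 mod 13^4.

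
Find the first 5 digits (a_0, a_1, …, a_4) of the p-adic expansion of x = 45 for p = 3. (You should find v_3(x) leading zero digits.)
(a_0, …, a_4) = (0, 0, 2, 1, 0)

v_3(45) = 2, so a_0 = ... = a_1 = 0. Factor out: x = 3^2 · u with u = 5 a unit in ℤ_3. Expand u iteratively via a_{v+i} = u_i mod 3, u_{i+1} = (u_i − a_{v+i})/3:
  u_0 = 5;  a_2 = 2;  u_1 = (u_0 − 2)/3 = 1
  u_1 = 1;  a_3 = 1;  u_2 = (u_1 − 1)/3 = 0
  u_2 = 0;  a_4 = 0;  u_3 = (u_2 − 0)/3 = 0
Digits: (0, 0, 2, 1, 0).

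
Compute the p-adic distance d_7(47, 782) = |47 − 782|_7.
d_7(47, 782) = 1/49

Step 1 — x − y = 47 − 782 = -735. Step 2 — v_7(-735) = 2 (factor: -735 = −(7^2 · 15); the sign does not affect v_p). Step 3 — |x − y|_7 = 7^{-2} = 1/49.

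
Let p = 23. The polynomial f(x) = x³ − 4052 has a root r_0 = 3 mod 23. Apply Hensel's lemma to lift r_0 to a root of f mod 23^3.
r_2 = 1935 (mod 12167)

Hensel: r_{i+1} = r_i − f(r_i)/f′(r_i) mod 23^{i+2}, where f′(x) = 3x². Iterate:
  r_0 = 3 (mod 23)
  r_1 = 348 (mod 529)
  r_2 = 1935 (mod 12167)
Final: r = 1935 with f(r) ≡ 0 mod 23^3.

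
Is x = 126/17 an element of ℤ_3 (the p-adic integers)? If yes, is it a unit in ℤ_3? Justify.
x ∈ ℤ_3 but not a unit; v_3(x) = 2 > 0

ℤ_3 = {x ∈ ℚ_3 : v_3(x) ≥ 0} and ℤ_3^× = {x ∈ ℤ_3 : v_3(x) = 0}. Here v_3(126/17) = v_3(num) − v_3(den) = 2; compare against these criteria.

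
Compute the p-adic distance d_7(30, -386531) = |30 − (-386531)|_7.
d_7(30, -386531) = 1/16807

Step 1 — x − y = 30 − (-386531) = 386561. Step 2 — v_7(386561) = 5 (factor: 386561 = (7^5 · 23); the sign does not affect v_p). Step 3 — |x − y|_7 = 7^{-5} = 1/16807.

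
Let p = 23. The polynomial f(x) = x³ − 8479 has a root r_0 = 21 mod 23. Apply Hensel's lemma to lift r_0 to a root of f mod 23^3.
r_2 = 4805 (mod 12167)

Hensel: r_{i+1} = r_i − f(r_i)/f′(r_i) mod 23^{i+2}, where f′(x) = 3x². Iterate:
  r_0 = 21 (mod 23)
  r_1 = 44 (mod 529)
  r_2 = 4805 (mod 12167)
Final: r = 4805 with f(r) ≡ 0 mod 23^3.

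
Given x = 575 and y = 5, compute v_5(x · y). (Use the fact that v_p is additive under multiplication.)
v_5(2875) = 3

v_p(x) = 2 (factor: 575 = 5^2 · 23); v_p(y) = 1 (factor: 5 = 5^1 · 1). Additivity: v_p(xy) = v_p(x) + v_p(y) = 2 + 1 = 3. (Direct check: xy = 2875 = 5^3 · (23).)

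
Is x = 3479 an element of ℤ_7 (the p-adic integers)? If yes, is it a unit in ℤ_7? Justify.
x ∈ ℤ_7 but not a unit; v_7(x) = 2 > 0

ℤ_7 = {x ∈ ℚ_7 : v_7(x) ≥ 0} and ℤ_7^× = {x ∈ ℤ_7 : v_7(x) = 0}. Here v_7(3479) = v_7(num) − v_7(den) = 2; compare against these criteria.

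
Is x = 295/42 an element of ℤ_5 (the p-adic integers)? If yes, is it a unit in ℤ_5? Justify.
x ∈ ℤ_5 but not a unit; v_5(x) = 1 > 0

ℤ_5 = {x ∈ ℚ_5 : v_5(x) ≥ 0} and ℤ_5^× = {x ∈ ℤ_5 : v_5(x) = 0}. Here v_5(295/42) = v_5(num) − v_5(den) = 1; compare against these criteria.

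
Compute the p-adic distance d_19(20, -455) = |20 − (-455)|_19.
d_19(20, -455) = 1/19

Step 1 — x − y = 20 − (-455) = 475. Step 2 — v_19(475) = 1 (factor: 475 = (19^1 · 25); the sign does not affect v_p). Step 3 — |x − y|_19 = 19^{-1} = 1/19.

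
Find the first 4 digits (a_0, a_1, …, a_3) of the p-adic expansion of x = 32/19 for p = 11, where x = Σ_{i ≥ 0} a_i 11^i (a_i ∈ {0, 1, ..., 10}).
(a_0, …, a_3) = (4, 5, 3, 2)

v_11(32/19) = 0 (numerator and denominator both coprime to 11), so x ∈ ℤ_11^×. Compute digits iteratively via a_i = x_i mod 11, x_{i+1} = (x_i − a_i)/11, with x_0 = x:
  x_0 = 32/19;  a_0 = 4;  x_1 = (x_0 − 4)/11 = -4/19
  x_1 = -4/19;  a_1 = 5;  x_2 = (x_1 − 5)/11 = -9/19
  x_2 = -9/19;  a_2 = 3;  x_3 = (x_2 − 3)/11 = -6/19
  x_3 = -6/19;  a_3 = 2;  x_4 = (x_3 − 2)/11 = -4/19
Digits: (4, 5, 3, 2).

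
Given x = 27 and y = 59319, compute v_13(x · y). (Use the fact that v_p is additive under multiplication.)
v_13(1601613) = 3

v_p(x) = 0 (factor: 27 = 13^0 · 27); v_p(y) = 3 (factor: 59319 = 13^3 · 27). Additivity: v_p(xy) = v_p(x) + v_p(y) = 0 + 3 = 3. (Direct check: xy = 1601613 = 13^3 · (729).)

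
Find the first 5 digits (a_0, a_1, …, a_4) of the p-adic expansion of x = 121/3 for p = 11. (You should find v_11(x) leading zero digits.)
(a_0, …, a_4) = (0, 0, 4, 7, 3)

v_11(121/3) = 2, so a_0 = ... = a_1 = 0. Factor out: x = 11^2 · u with u = 1/3 a unit in ℤ_11. Expand u iteratively via a_{v+i} = u_i mod 11, u_{i+1} = (u_i − a_{v+i})/11:
  u_0 = 1/3;  a_2 = 4;  u_1 = (u_0 − 4)/11 = -1/3
  u_1 = -1/3;  a_3 = 7;  u_2 = (u_1 − 7)/11 = -2/3
  u_2 = -2/3;  a_4 = 3;  u_3 = (u_2 − 3)/11 = -1/3
Digits: (0, 0, 4, 7, 3).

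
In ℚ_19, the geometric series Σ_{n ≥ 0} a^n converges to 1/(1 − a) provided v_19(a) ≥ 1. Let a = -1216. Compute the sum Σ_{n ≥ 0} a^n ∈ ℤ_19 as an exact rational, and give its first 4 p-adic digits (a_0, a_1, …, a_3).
Σ a^n = 1/(1 − a) = 1/1217;  first 4 digits = (1, 12, 7, 5)

v_19(a) = 1 ≥ 1, so the series converges in ℤ_19 to 1/(1 − a) = 1/(1 − (-1216)) = 1/1217. Expand this rational in ℤ_19: compute digits iteratively via d_i = x_i mod 19, x_{i+1} = (x_i − d_i)/19. The first 4 digits are (1, 12, 7, 5).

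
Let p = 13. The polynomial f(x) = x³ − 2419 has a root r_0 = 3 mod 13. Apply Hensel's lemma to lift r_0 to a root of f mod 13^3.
r_2 = 29 (mod 2197)

Hensel: r_{i+1} = r_i − f(r_i)/f′(r_i) mod 13^{i+2}, where f′(x) = 3x². Iterate:
  r_0 = 3 (mod 13)
  r_1 = 29 (mod 169)
  r_2 = 29 (mod 2197)
Final: r = 29 with f(r) ≡ 0 mod 13^3.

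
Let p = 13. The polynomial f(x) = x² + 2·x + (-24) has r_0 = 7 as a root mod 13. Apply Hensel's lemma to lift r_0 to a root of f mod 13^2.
r_1 = 163 (mod 169)

Hensel: r_{i+1} = r_i − f(r_i)·(f′(r_i))^{-1} mod 13^{i+2}, f′(x) = 2x + 2. Iterate:
  r_0 = 7 (mod 13)
  r_1 = 163 (mod 169)
Final: r = 163 satisfies f(r) ≡ 0 mod 13^2.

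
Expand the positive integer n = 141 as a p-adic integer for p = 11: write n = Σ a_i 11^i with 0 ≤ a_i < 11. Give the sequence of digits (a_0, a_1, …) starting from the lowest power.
(a_0, a_1, …) = (9, 1, 1)

Repeated division by 11 gives the digits low-to-high: 141 = 9 + 1·11^1 + 1·11^2. Digit sequence: (9, 1, 1).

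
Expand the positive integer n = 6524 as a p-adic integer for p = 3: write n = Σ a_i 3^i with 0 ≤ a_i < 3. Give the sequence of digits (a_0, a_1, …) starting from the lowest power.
(a_0, a_1, …) = (2, 2, 1, 1, 2, 2, 2, 2)

Repeated division by 3 gives the digits low-to-high: 6524 = 2 + 2·3^1 + 1·3^2 + 1·3^3 + 2·3^4 + 2·3^5 + 2·3^6 + 2·3^7. Digit sequence: (2, 2, 1, 1, 2, 2, 2, 2).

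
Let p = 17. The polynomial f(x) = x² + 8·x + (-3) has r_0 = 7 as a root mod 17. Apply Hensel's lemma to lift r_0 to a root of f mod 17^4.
r_3 = 38019 (mod 83521)

Hensel: r_{i+1} = r_i − f(r_i)·(f′(r_i))^{-1} mod 17^{i+2}, f′(x) = 2x + 8. Iterate:
  r_0 = 7 (mod 17)
  r_1 = 160 (mod 289)
  r_2 = 3628 (mod 4913)
  r_3 = 38019 (mod 83521)
Final: r = 38019 satisfies f(r) ≡ 0 mod 17^4.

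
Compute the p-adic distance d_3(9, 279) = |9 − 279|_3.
d_3(9, 279) = 1/27

Step 1 — x − y = 9 − 279 = -270. Step 2 — v_3(-270) = 3 (factor: -270 = −(3^3 · 10); the sign does not affect v_p). Step 3 — |x − y|_3 = 3^{-3} = 1/27.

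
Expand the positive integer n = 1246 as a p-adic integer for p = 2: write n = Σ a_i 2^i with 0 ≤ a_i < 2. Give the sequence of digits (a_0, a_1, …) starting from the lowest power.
(a_0, a_1, …) = (0, 1, 1, 1, 1, 0, 1, 1, 0, 0, 1)

Repeated division by 2 gives the digits low-to-high: 1246 = 1·2^1 + 1·2^2 + 1·2^3 + 1·2^4 + 1·2^6 + 1·2^7 + 1·2^10. Digit sequence: (0, 1, 1, 1, 1, 0, 1, 1, 0, 0, 1).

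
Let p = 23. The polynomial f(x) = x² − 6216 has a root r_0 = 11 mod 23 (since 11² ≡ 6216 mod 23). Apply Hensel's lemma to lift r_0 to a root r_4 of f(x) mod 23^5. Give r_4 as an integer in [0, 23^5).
r_4 = 2022631 (mod 6436343)

Hensel's recurrence: r_{i+1} = r_i − f(r_i)·(f′(r_i))^{-1} mod 23^{i+2}, with f′(x) = 2x. Iterate:
  r_0 = 11 (mod 23)
  r_1 = 264 (mod 529)
  r_2 = 2909 (mod 12167)
  r_3 = 63744 (mod 279841)
  r_4 = 2022631 (mod 6436343)
Final: r_4 = 2022631, and one checks f(r_4) ≡ 0 mod 23^5.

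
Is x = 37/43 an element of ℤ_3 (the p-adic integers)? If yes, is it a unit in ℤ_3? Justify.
x ∈ ℤ_3^× (unit); v_3(x) = 0

ℤ_3 = {x ∈ ℚ_3 : v_3(x) ≥ 0} and ℤ_3^× = {x ∈ ℤ_3 : v_3(x) = 0}. Here v_3(37/43) = v_3(num) − v_3(den) = 0; compare against these criteria.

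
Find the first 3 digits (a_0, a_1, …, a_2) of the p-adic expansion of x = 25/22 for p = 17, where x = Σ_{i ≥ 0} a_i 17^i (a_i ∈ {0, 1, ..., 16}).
(a_0, …, a_2) = (5, 16, 6)

v_17(25/22) = 0 (numerator and denominator both coprime to 17), so x ∈ ℤ_17^×. Compute digits iteratively via a_i = x_i mod 17, x_{i+1} = (x_i − a_i)/17, with x_0 = x:
  x_0 = 25/22;  a_0 = 5;  x_1 = (x_0 − 5)/17 = -5/22
  x_1 = -5/22;  a_1 = 16;  x_2 = (x_1 − 16)/17 = -21/22
  x_2 = -21/22;  a_2 = 6;  x_3 = (x_2 − 6)/17 = -9/22
Digits: (5, 16, 6).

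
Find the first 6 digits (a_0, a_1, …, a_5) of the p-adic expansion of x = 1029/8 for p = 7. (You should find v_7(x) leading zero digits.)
(a_0, …, a_5) = (0, 0, 0, 3, 4, 2)

v_7(1029/8) = 3, so a_0 = ... = a_2 = 0. Factor out: x = 7^3 · u with u = 3/8 a unit in ℤ_7. Expand u iteratively via a_{v+i} = u_i mod 7, u_{i+1} = (u_i − a_{v+i})/7:
  u_0 = 3/8;  a_3 = 3;  u_1 = (u_0 − 3)/7 = -3/8
  u_1 = -3/8;  a_4 = 4;  u_2 = (u_1 − 4)/7 = -5/8
  u_2 = -5/8;  a_5 = 2;  u_3 = (u_2 − 2)/7 = -3/8
Digits: (0, 0, 0, 3, 4, 2).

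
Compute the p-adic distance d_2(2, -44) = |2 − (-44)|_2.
d_2(2, -44) = 1/2

Step 1 — x − y = 2 − (-44) = 46. Step 2 — v_2(46) = 1 (factor: 46 = (2^1 · 23); the sign does not affect v_p). Step 3 — |x − y|_2 = 2^{-1} = 1/2.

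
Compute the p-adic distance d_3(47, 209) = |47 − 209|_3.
d_3(47, 209) = 1/81

Step 1 — x − y = 47 − 209 = -162. Step 2 — v_3(-162) = 4 (factor: -162 = −(3^4 · 2); the sign does not affect v_p). Step 3 — |x − y|_3 = 3^{-4} = 1/81.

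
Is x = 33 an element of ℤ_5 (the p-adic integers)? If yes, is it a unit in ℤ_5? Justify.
x ∈ ℤ_5^× (unit); v_5(x) = 0

ℤ_5 = {x ∈ ℚ_5 : v_5(x) ≥ 0} and ℤ_5^× = {x ∈ ℤ_5 : v_5(x) = 0}. Here v_5(33) = v_5(num) − v_5(den) = 0; compare against these criteria.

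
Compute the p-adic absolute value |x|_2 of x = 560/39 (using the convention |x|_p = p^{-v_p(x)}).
|560/39|_2 = 1/16

Step 1 — compute v_2(x) by factoring powers of 2 out of the numerator and denominator: v_2(560/39) = 4. Step 2 — apply |x|_p = p^{-v_p(x)} = 2^{-4} = 1/16.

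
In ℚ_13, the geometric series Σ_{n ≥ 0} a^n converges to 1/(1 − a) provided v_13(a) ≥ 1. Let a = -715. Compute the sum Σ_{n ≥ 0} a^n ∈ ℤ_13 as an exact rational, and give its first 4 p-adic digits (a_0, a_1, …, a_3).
Σ a^n = 1/(1 − a) = 1/716;  first 4 digits = (1, 10, 4, 10)

v_13(a) = 1 ≥ 1, so the series converges in ℤ_13 to 1/(1 − a) = 1/(1 − (-715)) = 1/716. Expand this rational in ℤ_13: compute digits iteratively via d_i = x_i mod 13, x_{i+1} = (x_i − d_i)/13. The first 4 digits are (1, 10, 4, 10).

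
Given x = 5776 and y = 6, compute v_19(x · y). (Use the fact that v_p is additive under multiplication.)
v_19(34656) = 2

v_p(x) = 2 (factor: 5776 = 19^2 · 16); v_p(y) = 0 (factor: 6 = 19^0 · 6). Additivity: v_p(xy) = v_p(x) + v_p(y) = 2 + 0 = 2. (Direct check: xy = 34656 = 19^2 · (96).)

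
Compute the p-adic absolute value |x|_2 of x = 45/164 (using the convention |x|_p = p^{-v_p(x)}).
|45/164|_2 = 4

Step 1 — compute v_2(x) by factoring powers of 2 out of the numerator and denominator: v_2(45/164) = -2. Step 2 — apply |x|_p = p^{-v_p(x)} = 2^{2} = 4.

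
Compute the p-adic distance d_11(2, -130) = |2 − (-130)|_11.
d_11(2, -130) = 1/11

Step 1 — x − y = 2 − (-130) = 132. Step 2 — v_11(132) = 1 (factor: 132 = (11^1 · 12); the sign does not affect v_p). Step 3 — |x − y|_11 = 11^{-1} = 1/11.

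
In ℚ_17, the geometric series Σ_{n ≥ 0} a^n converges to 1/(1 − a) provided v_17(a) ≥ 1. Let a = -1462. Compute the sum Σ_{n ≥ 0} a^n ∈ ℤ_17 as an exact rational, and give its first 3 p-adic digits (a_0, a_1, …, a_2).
Σ a^n = 1/(1 − a) = 1/1463;  first 3 digits = (1, 16, 12)

v_17(a) = 1 ≥ 1, so the series converges in ℤ_17 to 1/(1 − a) = 1/(1 − (-1462)) = 1/1463. Expand this rational in ℤ_17: compute digits iteratively via d_i = x_i mod 17, x_{i+1} = (x_i − d_i)/17. The first 3 digits are (1, 16, 12).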